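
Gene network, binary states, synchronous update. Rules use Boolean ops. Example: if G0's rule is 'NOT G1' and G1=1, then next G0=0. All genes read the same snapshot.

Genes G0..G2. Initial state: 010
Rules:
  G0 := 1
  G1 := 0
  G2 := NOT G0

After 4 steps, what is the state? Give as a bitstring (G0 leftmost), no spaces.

Step 1: G0=1(const) G1=0(const) G2=NOT G0=NOT 0=1 -> 101
Step 2: G0=1(const) G1=0(const) G2=NOT G0=NOT 1=0 -> 100
Step 3: G0=1(const) G1=0(const) G2=NOT G0=NOT 1=0 -> 100
Step 4: G0=1(const) G1=0(const) G2=NOT G0=NOT 1=0 -> 100

100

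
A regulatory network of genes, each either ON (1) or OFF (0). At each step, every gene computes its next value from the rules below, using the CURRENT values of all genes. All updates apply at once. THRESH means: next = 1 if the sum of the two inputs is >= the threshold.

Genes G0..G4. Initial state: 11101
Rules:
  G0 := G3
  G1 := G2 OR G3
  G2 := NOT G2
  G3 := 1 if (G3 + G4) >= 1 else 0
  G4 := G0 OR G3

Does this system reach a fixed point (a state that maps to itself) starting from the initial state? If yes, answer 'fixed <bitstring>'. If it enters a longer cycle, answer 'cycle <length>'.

Step 0: 11101
Step 1: G0=G3=0 G1=G2|G3=1|0=1 G2=NOT G2=NOT 1=0 G3=(0+1>=1)=1 G4=G0|G3=1|0=1 -> 01011
Step 2: G0=G3=1 G1=G2|G3=0|1=1 G2=NOT G2=NOT 0=1 G3=(1+1>=1)=1 G4=G0|G3=0|1=1 -> 11111
Step 3: G0=G3=1 G1=G2|G3=1|1=1 G2=NOT G2=NOT 1=0 G3=(1+1>=1)=1 G4=G0|G3=1|1=1 -> 11011
Step 4: G0=G3=1 G1=G2|G3=0|1=1 G2=NOT G2=NOT 0=1 G3=(1+1>=1)=1 G4=G0|G3=1|1=1 -> 11111
Cycle of length 2 starting at step 2 -> no fixed point

Answer: cycle 2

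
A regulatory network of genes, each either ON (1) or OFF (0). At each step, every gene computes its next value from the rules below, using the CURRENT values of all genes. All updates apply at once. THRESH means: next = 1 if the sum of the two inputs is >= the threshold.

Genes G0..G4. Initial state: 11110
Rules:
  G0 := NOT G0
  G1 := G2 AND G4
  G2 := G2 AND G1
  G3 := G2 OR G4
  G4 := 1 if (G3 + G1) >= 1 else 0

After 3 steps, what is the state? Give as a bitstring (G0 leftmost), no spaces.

Step 1: G0=NOT G0=NOT 1=0 G1=G2&G4=1&0=0 G2=G2&G1=1&1=1 G3=G2|G4=1|0=1 G4=(1+1>=1)=1 -> 00111
Step 2: G0=NOT G0=NOT 0=1 G1=G2&G4=1&1=1 G2=G2&G1=1&0=0 G3=G2|G4=1|1=1 G4=(1+0>=1)=1 -> 11011
Step 3: G0=NOT G0=NOT 1=0 G1=G2&G4=0&1=0 G2=G2&G1=0&1=0 G3=G2|G4=0|1=1 G4=(1+1>=1)=1 -> 00011

00011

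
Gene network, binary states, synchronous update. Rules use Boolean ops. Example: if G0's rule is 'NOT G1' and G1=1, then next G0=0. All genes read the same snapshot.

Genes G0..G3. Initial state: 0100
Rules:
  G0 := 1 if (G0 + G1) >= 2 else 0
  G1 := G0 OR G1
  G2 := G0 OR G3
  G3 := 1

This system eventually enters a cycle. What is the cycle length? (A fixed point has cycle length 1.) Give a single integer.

Step 0: 0100
Step 1: G0=(0+1>=2)=0 G1=G0|G1=0|1=1 G2=G0|G3=0|0=0 G3=1(const) -> 0101
Step 2: G0=(0+1>=2)=0 G1=G0|G1=0|1=1 G2=G0|G3=0|1=1 G3=1(const) -> 0111
Step 3: G0=(0+1>=2)=0 G1=G0|G1=0|1=1 G2=G0|G3=0|1=1 G3=1(const) -> 0111
State from step 3 equals state from step 2 -> cycle length 1

Answer: 1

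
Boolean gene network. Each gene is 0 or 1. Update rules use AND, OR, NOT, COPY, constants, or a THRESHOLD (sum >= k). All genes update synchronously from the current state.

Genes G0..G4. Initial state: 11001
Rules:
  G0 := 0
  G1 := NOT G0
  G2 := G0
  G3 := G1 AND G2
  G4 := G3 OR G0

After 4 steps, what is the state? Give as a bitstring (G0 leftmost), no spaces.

Step 1: G0=0(const) G1=NOT G0=NOT 1=0 G2=G0=1 G3=G1&G2=1&0=0 G4=G3|G0=0|1=1 -> 00101
Step 2: G0=0(const) G1=NOT G0=NOT 0=1 G2=G0=0 G3=G1&G2=0&1=0 G4=G3|G0=0|0=0 -> 01000
Step 3: G0=0(const) G1=NOT G0=NOT 0=1 G2=G0=0 G3=G1&G2=1&0=0 G4=G3|G0=0|0=0 -> 01000
Step 4: G0=0(const) G1=NOT G0=NOT 0=1 G2=G0=0 G3=G1&G2=1&0=0 G4=G3|G0=0|0=0 -> 01000

01000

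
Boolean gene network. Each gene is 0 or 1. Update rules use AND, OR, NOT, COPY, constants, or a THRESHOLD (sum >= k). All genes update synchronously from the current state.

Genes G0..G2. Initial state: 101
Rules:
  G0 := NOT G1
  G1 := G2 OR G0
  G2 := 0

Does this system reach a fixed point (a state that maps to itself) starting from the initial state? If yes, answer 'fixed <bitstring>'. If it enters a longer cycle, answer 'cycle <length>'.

Step 0: 101
Step 1: G0=NOT G1=NOT 0=1 G1=G2|G0=1|1=1 G2=0(const) -> 110
Step 2: G0=NOT G1=NOT 1=0 G1=G2|G0=0|1=1 G2=0(const) -> 010
Step 3: G0=NOT G1=NOT 1=0 G1=G2|G0=0|0=0 G2=0(const) -> 000
Step 4: G0=NOT G1=NOT 0=1 G1=G2|G0=0|0=0 G2=0(const) -> 100
Step 5: G0=NOT G1=NOT 0=1 G1=G2|G0=0|1=1 G2=0(const) -> 110
Cycle of length 4 starting at step 1 -> no fixed point

Answer: cycle 4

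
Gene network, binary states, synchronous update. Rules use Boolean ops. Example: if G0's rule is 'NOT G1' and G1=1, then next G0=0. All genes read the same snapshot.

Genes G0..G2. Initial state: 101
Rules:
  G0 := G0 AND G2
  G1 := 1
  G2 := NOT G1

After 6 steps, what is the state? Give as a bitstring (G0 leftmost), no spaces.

Step 1: G0=G0&G2=1&1=1 G1=1(const) G2=NOT G1=NOT 0=1 -> 111
Step 2: G0=G0&G2=1&1=1 G1=1(const) G2=NOT G1=NOT 1=0 -> 110
Step 3: G0=G0&G2=1&0=0 G1=1(const) G2=NOT G1=NOT 1=0 -> 010
Step 4: G0=G0&G2=0&0=0 G1=1(const) G2=NOT G1=NOT 1=0 -> 010
Step 5: G0=G0&G2=0&0=0 G1=1(const) G2=NOT G1=NOT 1=0 -> 010
Step 6: G0=G0&G2=0&0=0 G1=1(const) G2=NOT G1=NOT 1=0 -> 010

010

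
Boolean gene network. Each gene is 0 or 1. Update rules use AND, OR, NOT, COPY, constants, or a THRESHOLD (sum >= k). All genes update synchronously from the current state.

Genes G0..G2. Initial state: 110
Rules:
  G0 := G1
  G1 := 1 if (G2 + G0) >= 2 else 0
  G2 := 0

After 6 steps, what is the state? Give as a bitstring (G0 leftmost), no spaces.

Step 1: G0=G1=1 G1=(0+1>=2)=0 G2=0(const) -> 100
Step 2: G0=G1=0 G1=(0+1>=2)=0 G2=0(const) -> 000
Step 3: G0=G1=0 G1=(0+0>=2)=0 G2=0(const) -> 000
Step 4: G0=G1=0 G1=(0+0>=2)=0 G2=0(const) -> 000
Step 5: G0=G1=0 G1=(0+0>=2)=0 G2=0(const) -> 000
Step 6: G0=G1=0 G1=(0+0>=2)=0 G2=0(const) -> 000

000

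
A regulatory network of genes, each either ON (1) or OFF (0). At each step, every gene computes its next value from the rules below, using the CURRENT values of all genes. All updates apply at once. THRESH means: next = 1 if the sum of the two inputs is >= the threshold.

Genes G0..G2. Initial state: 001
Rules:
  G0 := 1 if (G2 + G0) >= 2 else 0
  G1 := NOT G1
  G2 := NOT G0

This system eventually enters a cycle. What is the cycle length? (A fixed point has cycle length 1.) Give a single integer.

Answer: 2

Derivation:
Step 0: 001
Step 1: G0=(1+0>=2)=0 G1=NOT G1=NOT 0=1 G2=NOT G0=NOT 0=1 -> 011
Step 2: G0=(1+0>=2)=0 G1=NOT G1=NOT 1=0 G2=NOT G0=NOT 0=1 -> 001
State from step 2 equals state from step 0 -> cycle length 2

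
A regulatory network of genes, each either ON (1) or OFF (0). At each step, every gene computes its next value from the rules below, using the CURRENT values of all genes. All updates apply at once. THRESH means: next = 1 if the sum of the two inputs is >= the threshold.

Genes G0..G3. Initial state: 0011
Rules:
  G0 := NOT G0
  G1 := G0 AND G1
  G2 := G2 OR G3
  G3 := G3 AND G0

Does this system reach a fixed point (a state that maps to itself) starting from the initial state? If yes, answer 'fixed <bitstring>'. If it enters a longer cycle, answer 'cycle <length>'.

Answer: cycle 2

Derivation:
Step 0: 0011
Step 1: G0=NOT G0=NOT 0=1 G1=G0&G1=0&0=0 G2=G2|G3=1|1=1 G3=G3&G0=1&0=0 -> 1010
Step 2: G0=NOT G0=NOT 1=0 G1=G0&G1=1&0=0 G2=G2|G3=1|0=1 G3=G3&G0=0&1=0 -> 0010
Step 3: G0=NOT G0=NOT 0=1 G1=G0&G1=0&0=0 G2=G2|G3=1|0=1 G3=G3&G0=0&0=0 -> 1010
Cycle of length 2 starting at step 1 -> no fixed point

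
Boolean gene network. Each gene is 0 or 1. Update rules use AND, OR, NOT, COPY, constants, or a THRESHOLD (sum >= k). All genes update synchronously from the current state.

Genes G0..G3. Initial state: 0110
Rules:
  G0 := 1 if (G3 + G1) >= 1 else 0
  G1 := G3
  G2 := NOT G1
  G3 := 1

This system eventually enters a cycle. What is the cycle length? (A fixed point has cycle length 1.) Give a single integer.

Answer: 1

Derivation:
Step 0: 0110
Step 1: G0=(0+1>=1)=1 G1=G3=0 G2=NOT G1=NOT 1=0 G3=1(const) -> 1001
Step 2: G0=(1+0>=1)=1 G1=G3=1 G2=NOT G1=NOT 0=1 G3=1(const) -> 1111
Step 3: G0=(1+1>=1)=1 G1=G3=1 G2=NOT G1=NOT 1=0 G3=1(const) -> 1101
Step 4: G0=(1+1>=1)=1 G1=G3=1 G2=NOT G1=NOT 1=0 G3=1(const) -> 1101
State from step 4 equals state from step 3 -> cycle length 1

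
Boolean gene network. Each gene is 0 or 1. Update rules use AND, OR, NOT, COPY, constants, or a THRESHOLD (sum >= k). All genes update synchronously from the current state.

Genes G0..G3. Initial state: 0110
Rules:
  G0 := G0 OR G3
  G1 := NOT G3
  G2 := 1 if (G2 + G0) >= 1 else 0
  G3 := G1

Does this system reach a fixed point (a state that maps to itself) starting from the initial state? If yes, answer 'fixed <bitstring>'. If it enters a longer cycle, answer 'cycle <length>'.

Step 0: 0110
Step 1: G0=G0|G3=0|0=0 G1=NOT G3=NOT 0=1 G2=(1+0>=1)=1 G3=G1=1 -> 0111
Step 2: G0=G0|G3=0|1=1 G1=NOT G3=NOT 1=0 G2=(1+0>=1)=1 G3=G1=1 -> 1011
Step 3: G0=G0|G3=1|1=1 G1=NOT G3=NOT 1=0 G2=(1+1>=1)=1 G3=G1=0 -> 1010
Step 4: G0=G0|G3=1|0=1 G1=NOT G3=NOT 0=1 G2=(1+1>=1)=1 G3=G1=0 -> 1110
Step 5: G0=G0|G3=1|0=1 G1=NOT G3=NOT 0=1 G2=(1+1>=1)=1 G3=G1=1 -> 1111
Step 6: G0=G0|G3=1|1=1 G1=NOT G3=NOT 1=0 G2=(1+1>=1)=1 G3=G1=1 -> 1011
Cycle of length 4 starting at step 2 -> no fixed point

Answer: cycle 4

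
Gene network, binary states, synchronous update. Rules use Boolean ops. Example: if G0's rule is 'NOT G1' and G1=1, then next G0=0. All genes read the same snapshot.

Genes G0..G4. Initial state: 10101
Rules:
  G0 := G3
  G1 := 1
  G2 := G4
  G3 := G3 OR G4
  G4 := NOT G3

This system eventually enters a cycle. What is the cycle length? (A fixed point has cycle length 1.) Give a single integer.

Step 0: 10101
Step 1: G0=G3=0 G1=1(const) G2=G4=1 G3=G3|G4=0|1=1 G4=NOT G3=NOT 0=1 -> 01111
Step 2: G0=G3=1 G1=1(const) G2=G4=1 G3=G3|G4=1|1=1 G4=NOT G3=NOT 1=0 -> 11110
Step 3: G0=G3=1 G1=1(const) G2=G4=0 G3=G3|G4=1|0=1 G4=NOT G3=NOT 1=0 -> 11010
Step 4: G0=G3=1 G1=1(const) G2=G4=0 G3=G3|G4=1|0=1 G4=NOT G3=NOT 1=0 -> 11010
State from step 4 equals state from step 3 -> cycle length 1

Answer: 1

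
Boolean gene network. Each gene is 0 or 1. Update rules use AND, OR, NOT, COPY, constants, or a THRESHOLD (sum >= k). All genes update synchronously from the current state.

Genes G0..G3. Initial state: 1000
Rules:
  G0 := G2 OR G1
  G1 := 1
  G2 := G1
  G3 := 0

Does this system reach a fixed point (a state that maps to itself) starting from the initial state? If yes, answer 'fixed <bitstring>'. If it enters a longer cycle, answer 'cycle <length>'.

Answer: fixed 1110

Derivation:
Step 0: 1000
Step 1: G0=G2|G1=0|0=0 G1=1(const) G2=G1=0 G3=0(const) -> 0100
Step 2: G0=G2|G1=0|1=1 G1=1(const) G2=G1=1 G3=0(const) -> 1110
Step 3: G0=G2|G1=1|1=1 G1=1(const) G2=G1=1 G3=0(const) -> 1110
Fixed point reached at step 2: 1110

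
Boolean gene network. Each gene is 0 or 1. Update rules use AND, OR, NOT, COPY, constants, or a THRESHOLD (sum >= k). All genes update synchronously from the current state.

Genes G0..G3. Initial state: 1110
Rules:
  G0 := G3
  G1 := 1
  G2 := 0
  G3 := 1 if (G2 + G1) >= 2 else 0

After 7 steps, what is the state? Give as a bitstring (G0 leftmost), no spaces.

Step 1: G0=G3=0 G1=1(const) G2=0(const) G3=(1+1>=2)=1 -> 0101
Step 2: G0=G3=1 G1=1(const) G2=0(const) G3=(0+1>=2)=0 -> 1100
Step 3: G0=G3=0 G1=1(const) G2=0(const) G3=(0+1>=2)=0 -> 0100
Step 4: G0=G3=0 G1=1(const) G2=0(const) G3=(0+1>=2)=0 -> 0100
Step 5: G0=G3=0 G1=1(const) G2=0(const) G3=(0+1>=2)=0 -> 0100
Step 6: G0=G3=0 G1=1(const) G2=0(const) G3=(0+1>=2)=0 -> 0100
Step 7: G0=G3=0 G1=1(const) G2=0(const) G3=(0+1>=2)=0 -> 0100

0100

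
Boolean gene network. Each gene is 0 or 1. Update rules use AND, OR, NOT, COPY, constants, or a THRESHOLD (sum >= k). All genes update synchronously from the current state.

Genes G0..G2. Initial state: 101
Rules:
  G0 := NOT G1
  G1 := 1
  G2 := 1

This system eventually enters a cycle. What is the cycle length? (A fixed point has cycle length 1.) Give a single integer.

Answer: 1

Derivation:
Step 0: 101
Step 1: G0=NOT G1=NOT 0=1 G1=1(const) G2=1(const) -> 111
Step 2: G0=NOT G1=NOT 1=0 G1=1(const) G2=1(const) -> 011
Step 3: G0=NOT G1=NOT 1=0 G1=1(const) G2=1(const) -> 011
State from step 3 equals state from step 2 -> cycle length 1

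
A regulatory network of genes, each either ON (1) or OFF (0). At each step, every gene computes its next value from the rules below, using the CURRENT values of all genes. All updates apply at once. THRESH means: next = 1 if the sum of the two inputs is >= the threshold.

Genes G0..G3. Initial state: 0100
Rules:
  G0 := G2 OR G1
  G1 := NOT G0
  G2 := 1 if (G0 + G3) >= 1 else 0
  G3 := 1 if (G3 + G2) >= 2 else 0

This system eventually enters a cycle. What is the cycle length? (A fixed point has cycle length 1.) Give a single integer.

Step 0: 0100
Step 1: G0=G2|G1=0|1=1 G1=NOT G0=NOT 0=1 G2=(0+0>=1)=0 G3=(0+0>=2)=0 -> 1100
Step 2: G0=G2|G1=0|1=1 G1=NOT G0=NOT 1=0 G2=(1+0>=1)=1 G3=(0+0>=2)=0 -> 1010
Step 3: G0=G2|G1=1|0=1 G1=NOT G0=NOT 1=0 G2=(1+0>=1)=1 G3=(0+1>=2)=0 -> 1010
State from step 3 equals state from step 2 -> cycle length 1

Answer: 1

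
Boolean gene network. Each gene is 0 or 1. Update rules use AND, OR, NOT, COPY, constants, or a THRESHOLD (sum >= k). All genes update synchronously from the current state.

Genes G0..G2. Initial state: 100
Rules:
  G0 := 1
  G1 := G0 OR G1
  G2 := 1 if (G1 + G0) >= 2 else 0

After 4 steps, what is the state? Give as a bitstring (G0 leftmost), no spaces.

Step 1: G0=1(const) G1=G0|G1=1|0=1 G2=(0+1>=2)=0 -> 110
Step 2: G0=1(const) G1=G0|G1=1|1=1 G2=(1+1>=2)=1 -> 111
Step 3: G0=1(const) G1=G0|G1=1|1=1 G2=(1+1>=2)=1 -> 111
Step 4: G0=1(const) G1=G0|G1=1|1=1 G2=(1+1>=2)=1 -> 111

111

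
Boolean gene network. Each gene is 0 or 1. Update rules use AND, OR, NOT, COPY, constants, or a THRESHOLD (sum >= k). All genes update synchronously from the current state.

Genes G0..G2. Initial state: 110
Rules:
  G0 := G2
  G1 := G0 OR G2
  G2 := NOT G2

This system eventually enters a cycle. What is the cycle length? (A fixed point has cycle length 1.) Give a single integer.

Answer: 2

Derivation:
Step 0: 110
Step 1: G0=G2=0 G1=G0|G2=1|0=1 G2=NOT G2=NOT 0=1 -> 011
Step 2: G0=G2=1 G1=G0|G2=0|1=1 G2=NOT G2=NOT 1=0 -> 110
State from step 2 equals state from step 0 -> cycle length 2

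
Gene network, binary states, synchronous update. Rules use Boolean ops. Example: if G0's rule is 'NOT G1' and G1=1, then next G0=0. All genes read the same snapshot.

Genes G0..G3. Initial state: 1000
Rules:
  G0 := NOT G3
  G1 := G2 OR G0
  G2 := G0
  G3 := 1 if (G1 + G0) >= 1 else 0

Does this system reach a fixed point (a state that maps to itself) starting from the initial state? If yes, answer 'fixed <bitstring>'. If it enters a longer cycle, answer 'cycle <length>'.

Step 0: 1000
Step 1: G0=NOT G3=NOT 0=1 G1=G2|G0=0|1=1 G2=G0=1 G3=(0+1>=1)=1 -> 1111
Step 2: G0=NOT G3=NOT 1=0 G1=G2|G0=1|1=1 G2=G0=1 G3=(1+1>=1)=1 -> 0111
Step 3: G0=NOT G3=NOT 1=0 G1=G2|G0=1|0=1 G2=G0=0 G3=(1+0>=1)=1 -> 0101
Step 4: G0=NOT G3=NOT 1=0 G1=G2|G0=0|0=0 G2=G0=0 G3=(1+0>=1)=1 -> 0001
Step 5: G0=NOT G3=NOT 1=0 G1=G2|G0=0|0=0 G2=G0=0 G3=(0+0>=1)=0 -> 0000
Step 6: G0=NOT G3=NOT 0=1 G1=G2|G0=0|0=0 G2=G0=0 G3=(0+0>=1)=0 -> 1000
Cycle of length 6 starting at step 0 -> no fixed point

Answer: cycle 6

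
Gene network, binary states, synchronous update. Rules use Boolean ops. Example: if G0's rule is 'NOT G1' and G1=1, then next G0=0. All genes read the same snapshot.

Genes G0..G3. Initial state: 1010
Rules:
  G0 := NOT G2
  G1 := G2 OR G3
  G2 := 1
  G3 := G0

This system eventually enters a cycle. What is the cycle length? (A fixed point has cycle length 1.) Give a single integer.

Answer: 1

Derivation:
Step 0: 1010
Step 1: G0=NOT G2=NOT 1=0 G1=G2|G3=1|0=1 G2=1(const) G3=G0=1 -> 0111
Step 2: G0=NOT G2=NOT 1=0 G1=G2|G3=1|1=1 G2=1(const) G3=G0=0 -> 0110
Step 3: G0=NOT G2=NOT 1=0 G1=G2|G3=1|0=1 G2=1(const) G3=G0=0 -> 0110
State from step 3 equals state from step 2 -> cycle length 1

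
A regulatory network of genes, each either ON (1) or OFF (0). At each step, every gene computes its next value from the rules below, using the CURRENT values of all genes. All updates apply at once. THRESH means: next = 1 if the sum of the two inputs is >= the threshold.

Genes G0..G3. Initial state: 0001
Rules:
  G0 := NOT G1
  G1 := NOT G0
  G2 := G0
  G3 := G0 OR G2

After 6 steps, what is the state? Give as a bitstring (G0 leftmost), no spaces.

Step 1: G0=NOT G1=NOT 0=1 G1=NOT G0=NOT 0=1 G2=G0=0 G3=G0|G2=0|0=0 -> 1100
Step 2: G0=NOT G1=NOT 1=0 G1=NOT G0=NOT 1=0 G2=G0=1 G3=G0|G2=1|0=1 -> 0011
Step 3: G0=NOT G1=NOT 0=1 G1=NOT G0=NOT 0=1 G2=G0=0 G3=G0|G2=0|1=1 -> 1101
Step 4: G0=NOT G1=NOT 1=0 G1=NOT G0=NOT 1=0 G2=G0=1 G3=G0|G2=1|0=1 -> 0011
Step 5: G0=NOT G1=NOT 0=1 G1=NOT G0=NOT 0=1 G2=G0=0 G3=G0|G2=0|1=1 -> 1101
Step 6: G0=NOT G1=NOT 1=0 G1=NOT G0=NOT 1=0 G2=G0=1 G3=G0|G2=1|0=1 -> 0011

0011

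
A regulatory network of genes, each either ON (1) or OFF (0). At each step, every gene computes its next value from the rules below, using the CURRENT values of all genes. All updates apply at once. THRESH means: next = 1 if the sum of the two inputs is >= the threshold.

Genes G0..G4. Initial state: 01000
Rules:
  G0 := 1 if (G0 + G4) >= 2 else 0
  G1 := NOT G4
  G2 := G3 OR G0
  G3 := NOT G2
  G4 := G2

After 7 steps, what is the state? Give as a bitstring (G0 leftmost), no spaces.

Step 1: G0=(0+0>=2)=0 G1=NOT G4=NOT 0=1 G2=G3|G0=0|0=0 G3=NOT G2=NOT 0=1 G4=G2=0 -> 01010
Step 2: G0=(0+0>=2)=0 G1=NOT G4=NOT 0=1 G2=G3|G0=1|0=1 G3=NOT G2=NOT 0=1 G4=G2=0 -> 01110
Step 3: G0=(0+0>=2)=0 G1=NOT G4=NOT 0=1 G2=G3|G0=1|0=1 G3=NOT G2=NOT 1=0 G4=G2=1 -> 01101
Step 4: G0=(0+1>=2)=0 G1=NOT G4=NOT 1=0 G2=G3|G0=0|0=0 G3=NOT G2=NOT 1=0 G4=G2=1 -> 00001
Step 5: G0=(0+1>=2)=0 G1=NOT G4=NOT 1=0 G2=G3|G0=0|0=0 G3=NOT G2=NOT 0=1 G4=G2=0 -> 00010
Step 6: G0=(0+0>=2)=0 G1=NOT G4=NOT 0=1 G2=G3|G0=1|0=1 G3=NOT G2=NOT 0=1 G4=G2=0 -> 01110
Step 7: G0=(0+0>=2)=0 G1=NOT G4=NOT 0=1 G2=G3|G0=1|0=1 G3=NOT G2=NOT 1=0 G4=G2=1 -> 01101

01101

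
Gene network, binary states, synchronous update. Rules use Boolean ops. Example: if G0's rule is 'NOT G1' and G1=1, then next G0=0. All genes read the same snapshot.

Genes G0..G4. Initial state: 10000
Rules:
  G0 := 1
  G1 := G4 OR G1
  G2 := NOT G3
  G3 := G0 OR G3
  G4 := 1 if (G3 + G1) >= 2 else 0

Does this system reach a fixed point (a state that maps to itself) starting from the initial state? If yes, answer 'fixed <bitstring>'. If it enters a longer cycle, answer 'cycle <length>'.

Step 0: 10000
Step 1: G0=1(const) G1=G4|G1=0|0=0 G2=NOT G3=NOT 0=1 G3=G0|G3=1|0=1 G4=(0+0>=2)=0 -> 10110
Step 2: G0=1(const) G1=G4|G1=0|0=0 G2=NOT G3=NOT 1=0 G3=G0|G3=1|1=1 G4=(1+0>=2)=0 -> 10010
Step 3: G0=1(const) G1=G4|G1=0|0=0 G2=NOT G3=NOT 1=0 G3=G0|G3=1|1=1 G4=(1+0>=2)=0 -> 10010
Fixed point reached at step 2: 10010

Answer: fixed 10010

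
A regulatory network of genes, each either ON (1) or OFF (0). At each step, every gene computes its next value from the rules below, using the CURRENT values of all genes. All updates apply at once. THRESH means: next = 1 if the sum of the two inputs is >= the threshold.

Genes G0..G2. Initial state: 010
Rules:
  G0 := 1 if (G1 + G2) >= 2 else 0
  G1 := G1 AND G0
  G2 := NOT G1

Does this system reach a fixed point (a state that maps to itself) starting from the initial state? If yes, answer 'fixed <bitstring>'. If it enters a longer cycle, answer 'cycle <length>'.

Answer: fixed 001

Derivation:
Step 0: 010
Step 1: G0=(1+0>=2)=0 G1=G1&G0=1&0=0 G2=NOT G1=NOT 1=0 -> 000
Step 2: G0=(0+0>=2)=0 G1=G1&G0=0&0=0 G2=NOT G1=NOT 0=1 -> 001
Step 3: G0=(0+1>=2)=0 G1=G1&G0=0&0=0 G2=NOT G1=NOT 0=1 -> 001
Fixed point reached at step 2: 001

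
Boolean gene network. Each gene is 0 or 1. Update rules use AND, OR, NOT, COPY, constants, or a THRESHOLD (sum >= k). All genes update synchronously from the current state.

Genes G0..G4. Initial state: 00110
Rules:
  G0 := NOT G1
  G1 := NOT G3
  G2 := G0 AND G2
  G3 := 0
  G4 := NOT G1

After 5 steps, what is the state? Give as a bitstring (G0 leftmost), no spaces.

Step 1: G0=NOT G1=NOT 0=1 G1=NOT G3=NOT 1=0 G2=G0&G2=0&1=0 G3=0(const) G4=NOT G1=NOT 0=1 -> 10001
Step 2: G0=NOT G1=NOT 0=1 G1=NOT G3=NOT 0=1 G2=G0&G2=1&0=0 G3=0(const) G4=NOT G1=NOT 0=1 -> 11001
Step 3: G0=NOT G1=NOT 1=0 G1=NOT G3=NOT 0=1 G2=G0&G2=1&0=0 G3=0(const) G4=NOT G1=NOT 1=0 -> 01000
Step 4: G0=NOT G1=NOT 1=0 G1=NOT G3=NOT 0=1 G2=G0&G2=0&0=0 G3=0(const) G4=NOT G1=NOT 1=0 -> 01000
Step 5: G0=NOT G1=NOT 1=0 G1=NOT G3=NOT 0=1 G2=G0&G2=0&0=0 G3=0(const) G4=NOT G1=NOT 1=0 -> 01000

01000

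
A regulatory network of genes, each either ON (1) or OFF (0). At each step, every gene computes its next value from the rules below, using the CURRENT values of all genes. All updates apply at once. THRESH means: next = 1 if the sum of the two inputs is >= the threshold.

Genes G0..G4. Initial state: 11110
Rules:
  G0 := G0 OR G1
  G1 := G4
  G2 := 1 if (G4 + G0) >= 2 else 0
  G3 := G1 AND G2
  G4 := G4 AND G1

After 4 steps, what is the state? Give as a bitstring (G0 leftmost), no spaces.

Step 1: G0=G0|G1=1|1=1 G1=G4=0 G2=(0+1>=2)=0 G3=G1&G2=1&1=1 G4=G4&G1=0&1=0 -> 10010
Step 2: G0=G0|G1=1|0=1 G1=G4=0 G2=(0+1>=2)=0 G3=G1&G2=0&0=0 G4=G4&G1=0&0=0 -> 10000
Step 3: G0=G0|G1=1|0=1 G1=G4=0 G2=(0+1>=2)=0 G3=G1&G2=0&0=0 G4=G4&G1=0&0=0 -> 10000
Step 4: G0=G0|G1=1|0=1 G1=G4=0 G2=(0+1>=2)=0 G3=G1&G2=0&0=0 G4=G4&G1=0&0=0 -> 10000

10000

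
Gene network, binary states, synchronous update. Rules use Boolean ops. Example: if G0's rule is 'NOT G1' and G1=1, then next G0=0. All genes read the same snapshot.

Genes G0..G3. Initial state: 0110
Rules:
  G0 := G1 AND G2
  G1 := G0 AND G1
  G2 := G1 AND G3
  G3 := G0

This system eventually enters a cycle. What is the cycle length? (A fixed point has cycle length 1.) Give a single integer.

Step 0: 0110
Step 1: G0=G1&G2=1&1=1 G1=G0&G1=0&1=0 G2=G1&G3=1&0=0 G3=G0=0 -> 1000
Step 2: G0=G1&G2=0&0=0 G1=G0&G1=1&0=0 G2=G1&G3=0&0=0 G3=G0=1 -> 0001
Step 3: G0=G1&G2=0&0=0 G1=G0&G1=0&0=0 G2=G1&G3=0&1=0 G3=G0=0 -> 0000
Step 4: G0=G1&G2=0&0=0 G1=G0&G1=0&0=0 G2=G1&G3=0&0=0 G3=G0=0 -> 0000
State from step 4 equals state from step 3 -> cycle length 1

Answer: 1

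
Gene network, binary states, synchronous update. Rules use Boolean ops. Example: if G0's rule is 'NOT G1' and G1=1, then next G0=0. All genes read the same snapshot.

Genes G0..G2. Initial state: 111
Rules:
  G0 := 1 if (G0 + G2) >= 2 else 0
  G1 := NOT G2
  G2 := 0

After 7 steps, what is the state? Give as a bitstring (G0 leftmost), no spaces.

Step 1: G0=(1+1>=2)=1 G1=NOT G2=NOT 1=0 G2=0(const) -> 100
Step 2: G0=(1+0>=2)=0 G1=NOT G2=NOT 0=1 G2=0(const) -> 010
Step 3: G0=(0+0>=2)=0 G1=NOT G2=NOT 0=1 G2=0(const) -> 010
Step 4: G0=(0+0>=2)=0 G1=NOT G2=NOT 0=1 G2=0(const) -> 010
Step 5: G0=(0+0>=2)=0 G1=NOT G2=NOT 0=1 G2=0(const) -> 010
Step 6: G0=(0+0>=2)=0 G1=NOT G2=NOT 0=1 G2=0(const) -> 010
Step 7: G0=(0+0>=2)=0 G1=NOT G2=NOT 0=1 G2=0(const) -> 010

010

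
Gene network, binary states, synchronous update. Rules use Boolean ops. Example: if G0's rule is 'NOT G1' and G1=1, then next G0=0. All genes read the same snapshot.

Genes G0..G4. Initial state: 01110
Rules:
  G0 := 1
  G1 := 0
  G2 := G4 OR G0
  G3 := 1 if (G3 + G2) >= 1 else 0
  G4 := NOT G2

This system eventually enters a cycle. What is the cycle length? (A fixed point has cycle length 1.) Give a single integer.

Step 0: 01110
Step 1: G0=1(const) G1=0(const) G2=G4|G0=0|0=0 G3=(1+1>=1)=1 G4=NOT G2=NOT 1=0 -> 10010
Step 2: G0=1(const) G1=0(const) G2=G4|G0=0|1=1 G3=(1+0>=1)=1 G4=NOT G2=NOT 0=1 -> 10111
Step 3: G0=1(const) G1=0(const) G2=G4|G0=1|1=1 G3=(1+1>=1)=1 G4=NOT G2=NOT 1=0 -> 10110
Step 4: G0=1(const) G1=0(const) G2=G4|G0=0|1=1 G3=(1+1>=1)=1 G4=NOT G2=NOT 1=0 -> 10110
State from step 4 equals state from step 3 -> cycle length 1

Answer: 1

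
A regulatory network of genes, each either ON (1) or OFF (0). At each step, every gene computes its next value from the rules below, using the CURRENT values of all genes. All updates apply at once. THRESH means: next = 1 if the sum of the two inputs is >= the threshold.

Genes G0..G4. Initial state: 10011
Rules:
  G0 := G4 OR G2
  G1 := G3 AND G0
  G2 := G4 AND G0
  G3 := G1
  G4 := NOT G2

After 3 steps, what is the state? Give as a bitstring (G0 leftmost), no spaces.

Step 1: G0=G4|G2=1|0=1 G1=G3&G0=1&1=1 G2=G4&G0=1&1=1 G3=G1=0 G4=NOT G2=NOT 0=1 -> 11101
Step 2: G0=G4|G2=1|1=1 G1=G3&G0=0&1=0 G2=G4&G0=1&1=1 G3=G1=1 G4=NOT G2=NOT 1=0 -> 10110
Step 3: G0=G4|G2=0|1=1 G1=G3&G0=1&1=1 G2=G4&G0=0&1=0 G3=G1=0 G4=NOT G2=NOT 1=0 -> 11000

11000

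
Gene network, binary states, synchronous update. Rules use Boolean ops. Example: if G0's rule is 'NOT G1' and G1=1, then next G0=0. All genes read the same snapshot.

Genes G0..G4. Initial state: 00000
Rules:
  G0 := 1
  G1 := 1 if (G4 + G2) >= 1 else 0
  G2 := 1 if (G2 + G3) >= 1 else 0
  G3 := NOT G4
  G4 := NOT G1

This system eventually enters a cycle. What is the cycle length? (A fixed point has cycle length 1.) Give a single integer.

Answer: 1

Derivation:
Step 0: 00000
Step 1: G0=1(const) G1=(0+0>=1)=0 G2=(0+0>=1)=0 G3=NOT G4=NOT 0=1 G4=NOT G1=NOT 0=1 -> 10011
Step 2: G0=1(const) G1=(1+0>=1)=1 G2=(0+1>=1)=1 G3=NOT G4=NOT 1=0 G4=NOT G1=NOT 0=1 -> 11101
Step 3: G0=1(const) G1=(1+1>=1)=1 G2=(1+0>=1)=1 G3=NOT G4=NOT 1=0 G4=NOT G1=NOT 1=0 -> 11100
Step 4: G0=1(const) G1=(0+1>=1)=1 G2=(1+0>=1)=1 G3=NOT G4=NOT 0=1 G4=NOT G1=NOT 1=0 -> 11110
Step 5: G0=1(const) G1=(0+1>=1)=1 G2=(1+1>=1)=1 G3=NOT G4=NOT 0=1 G4=NOT G1=NOT 1=0 -> 11110
State from step 5 equals state from step 4 -> cycle length 1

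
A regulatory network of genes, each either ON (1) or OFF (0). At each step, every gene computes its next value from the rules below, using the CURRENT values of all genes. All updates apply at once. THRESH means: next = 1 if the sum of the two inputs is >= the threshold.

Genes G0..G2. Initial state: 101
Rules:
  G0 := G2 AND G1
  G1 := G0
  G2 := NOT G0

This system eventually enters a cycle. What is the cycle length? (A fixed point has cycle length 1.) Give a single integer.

Answer: 1

Derivation:
Step 0: 101
Step 1: G0=G2&G1=1&0=0 G1=G0=1 G2=NOT G0=NOT 1=0 -> 010
Step 2: G0=G2&G1=0&1=0 G1=G0=0 G2=NOT G0=NOT 0=1 -> 001
Step 3: G0=G2&G1=1&0=0 G1=G0=0 G2=NOT G0=NOT 0=1 -> 001
State from step 3 equals state from step 2 -> cycle length 1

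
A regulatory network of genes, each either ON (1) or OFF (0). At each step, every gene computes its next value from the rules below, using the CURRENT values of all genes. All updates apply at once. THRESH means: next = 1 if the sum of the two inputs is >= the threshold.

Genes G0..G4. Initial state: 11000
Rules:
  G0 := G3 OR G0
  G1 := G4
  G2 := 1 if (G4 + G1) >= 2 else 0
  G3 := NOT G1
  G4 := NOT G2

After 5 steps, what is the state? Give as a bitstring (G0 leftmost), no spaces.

Step 1: G0=G3|G0=0|1=1 G1=G4=0 G2=(0+1>=2)=0 G3=NOT G1=NOT 1=0 G4=NOT G2=NOT 0=1 -> 10001
Step 2: G0=G3|G0=0|1=1 G1=G4=1 G2=(1+0>=2)=0 G3=NOT G1=NOT 0=1 G4=NOT G2=NOT 0=1 -> 11011
Step 3: G0=G3|G0=1|1=1 G1=G4=1 G2=(1+1>=2)=1 G3=NOT G1=NOT 1=0 G4=NOT G2=NOT 0=1 -> 11101
Step 4: G0=G3|G0=0|1=1 G1=G4=1 G2=(1+1>=2)=1 G3=NOT G1=NOT 1=0 G4=NOT G2=NOT 1=0 -> 11100
Step 5: G0=G3|G0=0|1=1 G1=G4=0 G2=(0+1>=2)=0 G3=NOT G1=NOT 1=0 G4=NOT G2=NOT 1=0 -> 10000

10000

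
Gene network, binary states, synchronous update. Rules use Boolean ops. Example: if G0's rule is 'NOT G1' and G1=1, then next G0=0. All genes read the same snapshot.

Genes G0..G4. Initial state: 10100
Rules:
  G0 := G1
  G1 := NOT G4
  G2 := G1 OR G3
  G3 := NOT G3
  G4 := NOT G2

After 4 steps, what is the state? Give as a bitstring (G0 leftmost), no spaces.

Step 1: G0=G1=0 G1=NOT G4=NOT 0=1 G2=G1|G3=0|0=0 G3=NOT G3=NOT 0=1 G4=NOT G2=NOT 1=0 -> 01010
Step 2: G0=G1=1 G1=NOT G4=NOT 0=1 G2=G1|G3=1|1=1 G3=NOT G3=NOT 1=0 G4=NOT G2=NOT 0=1 -> 11101
Step 3: G0=G1=1 G1=NOT G4=NOT 1=0 G2=G1|G3=1|0=1 G3=NOT G3=NOT 0=1 G4=NOT G2=NOT 1=0 -> 10110
Step 4: G0=G1=0 G1=NOT G4=NOT 0=1 G2=G1|G3=0|1=1 G3=NOT G3=NOT 1=0 G4=NOT G2=NOT 1=0 -> 01100

01100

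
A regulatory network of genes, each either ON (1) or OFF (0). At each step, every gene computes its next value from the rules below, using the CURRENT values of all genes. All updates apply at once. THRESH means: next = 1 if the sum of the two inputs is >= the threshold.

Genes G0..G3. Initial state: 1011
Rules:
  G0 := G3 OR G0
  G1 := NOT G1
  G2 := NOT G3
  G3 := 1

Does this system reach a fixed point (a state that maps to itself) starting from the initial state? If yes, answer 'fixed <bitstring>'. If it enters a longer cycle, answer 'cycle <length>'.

Step 0: 1011
Step 1: G0=G3|G0=1|1=1 G1=NOT G1=NOT 0=1 G2=NOT G3=NOT 1=0 G3=1(const) -> 1101
Step 2: G0=G3|G0=1|1=1 G1=NOT G1=NOT 1=0 G2=NOT G3=NOT 1=0 G3=1(const) -> 1001
Step 3: G0=G3|G0=1|1=1 G1=NOT G1=NOT 0=1 G2=NOT G3=NOT 1=0 G3=1(const) -> 1101
Cycle of length 2 starting at step 1 -> no fixed point

Answer: cycle 2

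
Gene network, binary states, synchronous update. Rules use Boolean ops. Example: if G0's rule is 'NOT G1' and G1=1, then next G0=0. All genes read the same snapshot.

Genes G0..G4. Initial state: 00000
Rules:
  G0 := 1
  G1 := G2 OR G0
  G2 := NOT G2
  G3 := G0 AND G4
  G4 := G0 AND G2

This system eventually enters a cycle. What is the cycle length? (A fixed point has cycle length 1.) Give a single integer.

Answer: 2

Derivation:
Step 0: 00000
Step 1: G0=1(const) G1=G2|G0=0|0=0 G2=NOT G2=NOT 0=1 G3=G0&G4=0&0=0 G4=G0&G2=0&0=0 -> 10100
Step 2: G0=1(const) G1=G2|G0=1|1=1 G2=NOT G2=NOT 1=0 G3=G0&G4=1&0=0 G4=G0&G2=1&1=1 -> 11001
Step 3: G0=1(const) G1=G2|G0=0|1=1 G2=NOT G2=NOT 0=1 G3=G0&G4=1&1=1 G4=G0&G2=1&0=0 -> 11110
Step 4: G0=1(const) G1=G2|G0=1|1=1 G2=NOT G2=NOT 1=0 G3=G0&G4=1&0=0 G4=G0&G2=1&1=1 -> 11001
State from step 4 equals state from step 2 -> cycle length 2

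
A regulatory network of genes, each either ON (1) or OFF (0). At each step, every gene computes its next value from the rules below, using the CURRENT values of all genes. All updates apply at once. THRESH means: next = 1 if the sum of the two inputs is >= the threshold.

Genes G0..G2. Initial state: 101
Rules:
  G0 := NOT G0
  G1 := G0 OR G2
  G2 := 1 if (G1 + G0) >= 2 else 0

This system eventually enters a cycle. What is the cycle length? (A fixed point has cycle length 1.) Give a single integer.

Answer: 2

Derivation:
Step 0: 101
Step 1: G0=NOT G0=NOT 1=0 G1=G0|G2=1|1=1 G2=(0+1>=2)=0 -> 010
Step 2: G0=NOT G0=NOT 0=1 G1=G0|G2=0|0=0 G2=(1+0>=2)=0 -> 100
Step 3: G0=NOT G0=NOT 1=0 G1=G0|G2=1|0=1 G2=(0+1>=2)=0 -> 010
State from step 3 equals state from step 1 -> cycle length 2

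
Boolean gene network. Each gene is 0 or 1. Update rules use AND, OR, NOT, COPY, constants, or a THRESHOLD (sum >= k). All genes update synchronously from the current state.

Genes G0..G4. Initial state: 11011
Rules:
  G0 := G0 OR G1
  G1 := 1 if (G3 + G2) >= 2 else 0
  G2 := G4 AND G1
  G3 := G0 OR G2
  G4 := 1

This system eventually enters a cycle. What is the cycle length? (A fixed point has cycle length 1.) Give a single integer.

Answer: 2

Derivation:
Step 0: 11011
Step 1: G0=G0|G1=1|1=1 G1=(1+0>=2)=0 G2=G4&G1=1&1=1 G3=G0|G2=1|0=1 G4=1(const) -> 10111
Step 2: G0=G0|G1=1|0=1 G1=(1+1>=2)=1 G2=G4&G1=1&0=0 G3=G0|G2=1|1=1 G4=1(const) -> 11011
State from step 2 equals state from step 0 -> cycle length 2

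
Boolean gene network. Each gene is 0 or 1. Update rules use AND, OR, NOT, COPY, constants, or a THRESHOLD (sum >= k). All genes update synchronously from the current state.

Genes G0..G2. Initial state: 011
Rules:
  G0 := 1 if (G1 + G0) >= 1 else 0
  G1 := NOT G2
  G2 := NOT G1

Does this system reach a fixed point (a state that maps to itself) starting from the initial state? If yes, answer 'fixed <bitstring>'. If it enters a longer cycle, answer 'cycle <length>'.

Answer: cycle 2

Derivation:
Step 0: 011
Step 1: G0=(1+0>=1)=1 G1=NOT G2=NOT 1=0 G2=NOT G1=NOT 1=0 -> 100
Step 2: G0=(0+1>=1)=1 G1=NOT G2=NOT 0=1 G2=NOT G1=NOT 0=1 -> 111
Step 3: G0=(1+1>=1)=1 G1=NOT G2=NOT 1=0 G2=NOT G1=NOT 1=0 -> 100
Cycle of length 2 starting at step 1 -> no fixed point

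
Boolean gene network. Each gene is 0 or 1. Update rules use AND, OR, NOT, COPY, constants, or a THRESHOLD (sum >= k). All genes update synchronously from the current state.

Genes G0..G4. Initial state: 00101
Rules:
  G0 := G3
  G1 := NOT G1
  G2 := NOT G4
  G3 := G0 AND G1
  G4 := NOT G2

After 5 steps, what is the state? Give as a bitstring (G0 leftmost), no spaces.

Step 1: G0=G3=0 G1=NOT G1=NOT 0=1 G2=NOT G4=NOT 1=0 G3=G0&G1=0&0=0 G4=NOT G2=NOT 1=0 -> 01000
Step 2: G0=G3=0 G1=NOT G1=NOT 1=0 G2=NOT G4=NOT 0=1 G3=G0&G1=0&1=0 G4=NOT G2=NOT 0=1 -> 00101
Step 3: G0=G3=0 G1=NOT G1=NOT 0=1 G2=NOT G4=NOT 1=0 G3=G0&G1=0&0=0 G4=NOT G2=NOT 1=0 -> 01000
Step 4: G0=G3=0 G1=NOT G1=NOT 1=0 G2=NOT G4=NOT 0=1 G3=G0&G1=0&1=0 G4=NOT G2=NOT 0=1 -> 00101
Step 5: G0=G3=0 G1=NOT G1=NOT 0=1 G2=NOT G4=NOT 1=0 G3=G0&G1=0&0=0 G4=NOT G2=NOT 1=0 -> 01000

01000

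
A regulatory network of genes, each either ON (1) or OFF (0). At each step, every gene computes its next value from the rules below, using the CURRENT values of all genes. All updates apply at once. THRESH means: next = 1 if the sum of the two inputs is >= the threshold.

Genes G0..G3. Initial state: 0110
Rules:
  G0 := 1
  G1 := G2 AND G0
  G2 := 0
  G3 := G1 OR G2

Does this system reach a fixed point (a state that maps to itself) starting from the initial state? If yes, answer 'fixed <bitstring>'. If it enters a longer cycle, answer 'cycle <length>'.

Answer: fixed 1000

Derivation:
Step 0: 0110
Step 1: G0=1(const) G1=G2&G0=1&0=0 G2=0(const) G3=G1|G2=1|1=1 -> 1001
Step 2: G0=1(const) G1=G2&G0=0&1=0 G2=0(const) G3=G1|G2=0|0=0 -> 1000
Step 3: G0=1(const) G1=G2&G0=0&1=0 G2=0(const) G3=G1|G2=0|0=0 -> 1000
Fixed point reached at step 2: 1000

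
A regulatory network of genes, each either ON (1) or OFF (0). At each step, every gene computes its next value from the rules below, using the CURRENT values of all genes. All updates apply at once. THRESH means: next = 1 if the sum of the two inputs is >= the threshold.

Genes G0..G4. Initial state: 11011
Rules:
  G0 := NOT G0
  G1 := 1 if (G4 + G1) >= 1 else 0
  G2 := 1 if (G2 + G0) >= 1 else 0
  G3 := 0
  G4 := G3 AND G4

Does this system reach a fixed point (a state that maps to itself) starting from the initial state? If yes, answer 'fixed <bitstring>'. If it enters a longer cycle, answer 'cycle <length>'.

Answer: cycle 2

Derivation:
Step 0: 11011
Step 1: G0=NOT G0=NOT 1=0 G1=(1+1>=1)=1 G2=(0+1>=1)=1 G3=0(const) G4=G3&G4=1&1=1 -> 01101
Step 2: G0=NOT G0=NOT 0=1 G1=(1+1>=1)=1 G2=(1+0>=1)=1 G3=0(const) G4=G3&G4=0&1=0 -> 11100
Step 3: G0=NOT G0=NOT 1=0 G1=(0+1>=1)=1 G2=(1+1>=1)=1 G3=0(const) G4=G3&G4=0&0=0 -> 01100
Step 4: G0=NOT G0=NOT 0=1 G1=(0+1>=1)=1 G2=(1+0>=1)=1 G3=0(const) G4=G3&G4=0&0=0 -> 11100
Cycle of length 2 starting at step 2 -> no fixed point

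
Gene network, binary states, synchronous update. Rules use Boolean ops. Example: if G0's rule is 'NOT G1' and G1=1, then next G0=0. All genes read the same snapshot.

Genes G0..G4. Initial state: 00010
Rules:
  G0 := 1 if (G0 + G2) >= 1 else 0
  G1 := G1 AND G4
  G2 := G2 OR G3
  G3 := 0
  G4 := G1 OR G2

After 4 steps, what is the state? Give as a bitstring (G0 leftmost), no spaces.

Step 1: G0=(0+0>=1)=0 G1=G1&G4=0&0=0 G2=G2|G3=0|1=1 G3=0(const) G4=G1|G2=0|0=0 -> 00100
Step 2: G0=(0+1>=1)=1 G1=G1&G4=0&0=0 G2=G2|G3=1|0=1 G3=0(const) G4=G1|G2=0|1=1 -> 10101
Step 3: G0=(1+1>=1)=1 G1=G1&G4=0&1=0 G2=G2|G3=1|0=1 G3=0(const) G4=G1|G2=0|1=1 -> 10101
Step 4: G0=(1+1>=1)=1 G1=G1&G4=0&1=0 G2=G2|G3=1|0=1 G3=0(const) G4=G1|G2=0|1=1 -> 10101

10101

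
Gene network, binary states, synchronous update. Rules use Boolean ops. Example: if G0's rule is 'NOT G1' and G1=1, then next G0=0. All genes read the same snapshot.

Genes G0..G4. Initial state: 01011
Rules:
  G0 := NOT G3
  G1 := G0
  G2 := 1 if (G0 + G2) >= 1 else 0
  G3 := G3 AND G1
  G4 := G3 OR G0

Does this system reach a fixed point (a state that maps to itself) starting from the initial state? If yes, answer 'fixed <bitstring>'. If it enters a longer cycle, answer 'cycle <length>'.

Step 0: 01011
Step 1: G0=NOT G3=NOT 1=0 G1=G0=0 G2=(0+0>=1)=0 G3=G3&G1=1&1=1 G4=G3|G0=1|0=1 -> 00011
Step 2: G0=NOT G3=NOT 1=0 G1=G0=0 G2=(0+0>=1)=0 G3=G3&G1=1&0=0 G4=G3|G0=1|0=1 -> 00001
Step 3: G0=NOT G3=NOT 0=1 G1=G0=0 G2=(0+0>=1)=0 G3=G3&G1=0&0=0 G4=G3|G0=0|0=0 -> 10000
Step 4: G0=NOT G3=NOT 0=1 G1=G0=1 G2=(1+0>=1)=1 G3=G3&G1=0&0=0 G4=G3|G0=0|1=1 -> 11101
Step 5: G0=NOT G3=NOT 0=1 G1=G0=1 G2=(1+1>=1)=1 G3=G3&G1=0&1=0 G4=G3|G0=0|1=1 -> 11101
Fixed point reached at step 4: 11101

Answer: fixed 11101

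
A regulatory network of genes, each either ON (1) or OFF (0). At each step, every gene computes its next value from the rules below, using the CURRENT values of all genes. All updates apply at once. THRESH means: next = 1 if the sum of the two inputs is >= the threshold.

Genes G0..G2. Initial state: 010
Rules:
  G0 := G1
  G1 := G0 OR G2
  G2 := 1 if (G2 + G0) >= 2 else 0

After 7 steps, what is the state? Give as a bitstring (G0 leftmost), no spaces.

Step 1: G0=G1=1 G1=G0|G2=0|0=0 G2=(0+0>=2)=0 -> 100
Step 2: G0=G1=0 G1=G0|G2=1|0=1 G2=(0+1>=2)=0 -> 010
Step 3: G0=G1=1 G1=G0|G2=0|0=0 G2=(0+0>=2)=0 -> 100
Step 4: G0=G1=0 G1=G0|G2=1|0=1 G2=(0+1>=2)=0 -> 010
Step 5: G0=G1=1 G1=G0|G2=0|0=0 G2=(0+0>=2)=0 -> 100
Step 6: G0=G1=0 G1=G0|G2=1|0=1 G2=(0+1>=2)=0 -> 010
Step 7: G0=G1=1 G1=G0|G2=0|0=0 G2=(0+0>=2)=0 -> 100

100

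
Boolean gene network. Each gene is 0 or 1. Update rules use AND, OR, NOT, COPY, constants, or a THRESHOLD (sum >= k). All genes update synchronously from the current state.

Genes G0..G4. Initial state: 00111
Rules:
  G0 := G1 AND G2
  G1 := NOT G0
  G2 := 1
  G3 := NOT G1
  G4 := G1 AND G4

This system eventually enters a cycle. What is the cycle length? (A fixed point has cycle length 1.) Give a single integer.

Answer: 4

Derivation:
Step 0: 00111
Step 1: G0=G1&G2=0&1=0 G1=NOT G0=NOT 0=1 G2=1(const) G3=NOT G1=NOT 0=1 G4=G1&G4=0&1=0 -> 01110
Step 2: G0=G1&G2=1&1=1 G1=NOT G0=NOT 0=1 G2=1(const) G3=NOT G1=NOT 1=0 G4=G1&G4=1&0=0 -> 11100
Step 3: G0=G1&G2=1&1=1 G1=NOT G0=NOT 1=0 G2=1(const) G3=NOT G1=NOT 1=0 G4=G1&G4=1&0=0 -> 10100
Step 4: G0=G1&G2=0&1=0 G1=NOT G0=NOT 1=0 G2=1(const) G3=NOT G1=NOT 0=1 G4=G1&G4=0&0=0 -> 00110
Step 5: G0=G1&G2=0&1=0 G1=NOT G0=NOT 0=1 G2=1(const) G3=NOT G1=NOT 0=1 G4=G1&G4=0&0=0 -> 01110
State from step 5 equals state from step 1 -> cycle length 4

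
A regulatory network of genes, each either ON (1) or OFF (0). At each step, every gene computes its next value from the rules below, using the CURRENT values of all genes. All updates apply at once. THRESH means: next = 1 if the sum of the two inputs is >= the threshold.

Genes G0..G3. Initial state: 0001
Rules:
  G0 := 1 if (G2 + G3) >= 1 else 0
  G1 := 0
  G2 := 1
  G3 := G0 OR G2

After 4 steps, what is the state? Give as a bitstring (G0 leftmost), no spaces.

Step 1: G0=(0+1>=1)=1 G1=0(const) G2=1(const) G3=G0|G2=0|0=0 -> 1010
Step 2: G0=(1+0>=1)=1 G1=0(const) G2=1(const) G3=G0|G2=1|1=1 -> 1011
Step 3: G0=(1+1>=1)=1 G1=0(const) G2=1(const) G3=G0|G2=1|1=1 -> 1011
Step 4: G0=(1+1>=1)=1 G1=0(const) G2=1(const) G3=G0|G2=1|1=1 -> 1011

1011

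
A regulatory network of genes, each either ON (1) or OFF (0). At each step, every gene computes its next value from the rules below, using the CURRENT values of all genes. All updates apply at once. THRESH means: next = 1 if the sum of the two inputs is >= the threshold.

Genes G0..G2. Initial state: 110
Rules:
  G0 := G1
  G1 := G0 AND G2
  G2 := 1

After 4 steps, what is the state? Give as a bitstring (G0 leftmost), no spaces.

Step 1: G0=G1=1 G1=G0&G2=1&0=0 G2=1(const) -> 101
Step 2: G0=G1=0 G1=G0&G2=1&1=1 G2=1(const) -> 011
Step 3: G0=G1=1 G1=G0&G2=0&1=0 G2=1(const) -> 101
Step 4: G0=G1=0 G1=G0&G2=1&1=1 G2=1(const) -> 011

011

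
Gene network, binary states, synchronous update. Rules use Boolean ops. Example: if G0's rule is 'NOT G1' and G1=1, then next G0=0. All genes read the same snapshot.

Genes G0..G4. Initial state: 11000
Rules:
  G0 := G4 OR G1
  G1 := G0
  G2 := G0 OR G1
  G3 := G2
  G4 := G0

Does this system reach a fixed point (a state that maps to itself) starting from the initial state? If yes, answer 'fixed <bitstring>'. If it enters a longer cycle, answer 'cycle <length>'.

Answer: fixed 11111

Derivation:
Step 0: 11000
Step 1: G0=G4|G1=0|1=1 G1=G0=1 G2=G0|G1=1|1=1 G3=G2=0 G4=G0=1 -> 11101
Step 2: G0=G4|G1=1|1=1 G1=G0=1 G2=G0|G1=1|1=1 G3=G2=1 G4=G0=1 -> 11111
Step 3: G0=G4|G1=1|1=1 G1=G0=1 G2=G0|G1=1|1=1 G3=G2=1 G4=G0=1 -> 11111
Fixed point reached at step 2: 11111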